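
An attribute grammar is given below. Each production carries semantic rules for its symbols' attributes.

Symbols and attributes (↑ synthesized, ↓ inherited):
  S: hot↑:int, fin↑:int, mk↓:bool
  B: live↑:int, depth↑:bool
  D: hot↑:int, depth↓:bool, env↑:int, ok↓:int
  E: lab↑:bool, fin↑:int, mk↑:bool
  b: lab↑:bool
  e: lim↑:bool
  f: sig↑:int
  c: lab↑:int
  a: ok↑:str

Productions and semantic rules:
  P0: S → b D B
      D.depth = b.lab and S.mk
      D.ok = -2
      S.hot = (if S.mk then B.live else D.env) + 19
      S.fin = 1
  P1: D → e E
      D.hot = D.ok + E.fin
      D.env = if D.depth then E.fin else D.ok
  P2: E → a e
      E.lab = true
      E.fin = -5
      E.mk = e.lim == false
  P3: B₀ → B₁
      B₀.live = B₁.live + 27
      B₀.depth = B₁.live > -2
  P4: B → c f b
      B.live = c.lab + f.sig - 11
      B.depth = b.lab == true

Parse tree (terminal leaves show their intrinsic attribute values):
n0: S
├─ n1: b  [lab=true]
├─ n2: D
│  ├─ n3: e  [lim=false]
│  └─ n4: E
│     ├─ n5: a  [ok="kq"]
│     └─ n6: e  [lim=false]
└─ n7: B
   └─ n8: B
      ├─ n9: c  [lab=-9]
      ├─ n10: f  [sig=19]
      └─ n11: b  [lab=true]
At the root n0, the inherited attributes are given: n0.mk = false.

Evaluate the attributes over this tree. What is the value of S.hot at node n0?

1. n0.mk = false  [given at root]
2. n1.lab = true  [terminal]
3. n2.depth = false  [b.lab and S.mk]
4. n2.ok = -2  [-2]
5. n3.lim = false  [terminal]
6. n5.ok = "kq"  [terminal]
7. n6.lim = false  [terminal]
8. n4.lab = true  [true]
9. n4.fin = -5  [-5]
10. n4.mk = true  [e.lim == false]
11. n2.hot = -7  [D.ok + E.fin]
12. n2.env = -2  [if D.depth then E.fin else D.ok]
13. n9.lab = -9  [terminal]
14. n10.sig = 19  [terminal]
15. n11.lab = true  [terminal]
16. n8.live = -1  [c.lab + f.sig - 11]
17. n8.depth = true  [b.lab == true]
18. n7.live = 26  [B₁.live + 27]
19. n7.depth = true  [B₁.live > -2]
20. n0.hot = 17  [(if S.mk then B.live else D.env) + 19]
21. n0.fin = 1  [1]

17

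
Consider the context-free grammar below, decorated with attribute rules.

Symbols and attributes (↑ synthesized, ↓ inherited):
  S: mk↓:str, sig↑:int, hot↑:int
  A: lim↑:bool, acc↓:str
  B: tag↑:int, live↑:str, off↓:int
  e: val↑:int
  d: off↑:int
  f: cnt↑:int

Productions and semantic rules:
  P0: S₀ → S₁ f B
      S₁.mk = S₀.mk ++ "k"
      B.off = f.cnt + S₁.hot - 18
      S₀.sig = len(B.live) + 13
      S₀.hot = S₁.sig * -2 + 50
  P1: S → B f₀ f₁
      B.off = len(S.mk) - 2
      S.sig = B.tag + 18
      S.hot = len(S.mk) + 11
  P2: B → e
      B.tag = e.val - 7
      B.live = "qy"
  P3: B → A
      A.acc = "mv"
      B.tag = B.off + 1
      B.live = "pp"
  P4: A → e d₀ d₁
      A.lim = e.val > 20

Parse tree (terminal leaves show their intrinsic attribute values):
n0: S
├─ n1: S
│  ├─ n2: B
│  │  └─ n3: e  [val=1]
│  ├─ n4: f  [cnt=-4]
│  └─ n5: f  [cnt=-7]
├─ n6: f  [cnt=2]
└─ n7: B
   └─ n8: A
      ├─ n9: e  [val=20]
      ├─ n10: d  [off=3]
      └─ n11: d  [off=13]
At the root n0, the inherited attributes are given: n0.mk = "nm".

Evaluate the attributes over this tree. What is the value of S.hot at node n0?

1. n0.mk = "nm"  [given at root]
2. n1.mk = "nmk"  [S₀.mk ++ "k"]
3. n2.off = 1  [len(S.mk) - 2]
4. n3.val = 1  [terminal]
5. n2.tag = -6  [e.val - 7]
6. n2.live = "qy"  ["qy"]
7. n4.cnt = -4  [terminal]
8. n5.cnt = -7  [terminal]
9. n1.sig = 12  [B.tag + 18]
10. n1.hot = 14  [len(S.mk) + 11]
11. n6.cnt = 2  [terminal]
12. n7.off = -2  [f.cnt + S₁.hot - 18]
13. n8.acc = "mv"  ["mv"]
14. n9.val = 20  [terminal]
15. n10.off = 3  [terminal]
16. n11.off = 13  [terminal]
17. n8.lim = false  [e.val > 20]
18. n7.tag = -1  [B.off + 1]
19. n7.live = "pp"  ["pp"]
20. n0.sig = 15  [len(B.live) + 13]
21. n0.hot = 26  [S₁.sig * -2 + 50]

26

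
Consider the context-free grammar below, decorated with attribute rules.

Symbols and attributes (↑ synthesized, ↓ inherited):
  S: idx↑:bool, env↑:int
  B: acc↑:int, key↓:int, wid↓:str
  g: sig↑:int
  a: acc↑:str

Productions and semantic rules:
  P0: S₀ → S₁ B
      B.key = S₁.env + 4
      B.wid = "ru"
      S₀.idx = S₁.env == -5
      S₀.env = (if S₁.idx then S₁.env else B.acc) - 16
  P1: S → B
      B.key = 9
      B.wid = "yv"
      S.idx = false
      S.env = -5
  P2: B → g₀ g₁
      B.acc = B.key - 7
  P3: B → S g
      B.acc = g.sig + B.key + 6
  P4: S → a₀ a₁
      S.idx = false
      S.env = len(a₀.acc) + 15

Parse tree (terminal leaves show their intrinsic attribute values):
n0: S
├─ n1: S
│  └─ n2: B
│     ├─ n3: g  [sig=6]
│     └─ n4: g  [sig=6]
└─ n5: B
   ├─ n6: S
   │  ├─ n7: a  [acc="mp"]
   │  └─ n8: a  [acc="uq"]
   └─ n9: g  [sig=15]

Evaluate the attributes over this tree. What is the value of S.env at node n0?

4

1. n2.key = 9  [9]
2. n2.wid = "yv"  ["yv"]
3. n3.sig = 6  [terminal]
4. n4.sig = 6  [terminal]
5. n2.acc = 2  [B.key - 7]
6. n1.idx = false  [false]
7. n1.env = -5  [-5]
8. n5.key = -1  [S₁.env + 4]
9. n5.wid = "ru"  ["ru"]
10. n7.acc = "mp"  [terminal]
11. n8.acc = "uq"  [terminal]
12. n6.idx = false  [false]
13. n6.env = 17  [len(a₀.acc) + 15]
14. n9.sig = 15  [terminal]
15. n5.acc = 20  [g.sig + B.key + 6]
16. n0.idx = true  [S₁.env == -5]
17. n0.env = 4  [(if S₁.idx then S₁.env else B.acc) - 16]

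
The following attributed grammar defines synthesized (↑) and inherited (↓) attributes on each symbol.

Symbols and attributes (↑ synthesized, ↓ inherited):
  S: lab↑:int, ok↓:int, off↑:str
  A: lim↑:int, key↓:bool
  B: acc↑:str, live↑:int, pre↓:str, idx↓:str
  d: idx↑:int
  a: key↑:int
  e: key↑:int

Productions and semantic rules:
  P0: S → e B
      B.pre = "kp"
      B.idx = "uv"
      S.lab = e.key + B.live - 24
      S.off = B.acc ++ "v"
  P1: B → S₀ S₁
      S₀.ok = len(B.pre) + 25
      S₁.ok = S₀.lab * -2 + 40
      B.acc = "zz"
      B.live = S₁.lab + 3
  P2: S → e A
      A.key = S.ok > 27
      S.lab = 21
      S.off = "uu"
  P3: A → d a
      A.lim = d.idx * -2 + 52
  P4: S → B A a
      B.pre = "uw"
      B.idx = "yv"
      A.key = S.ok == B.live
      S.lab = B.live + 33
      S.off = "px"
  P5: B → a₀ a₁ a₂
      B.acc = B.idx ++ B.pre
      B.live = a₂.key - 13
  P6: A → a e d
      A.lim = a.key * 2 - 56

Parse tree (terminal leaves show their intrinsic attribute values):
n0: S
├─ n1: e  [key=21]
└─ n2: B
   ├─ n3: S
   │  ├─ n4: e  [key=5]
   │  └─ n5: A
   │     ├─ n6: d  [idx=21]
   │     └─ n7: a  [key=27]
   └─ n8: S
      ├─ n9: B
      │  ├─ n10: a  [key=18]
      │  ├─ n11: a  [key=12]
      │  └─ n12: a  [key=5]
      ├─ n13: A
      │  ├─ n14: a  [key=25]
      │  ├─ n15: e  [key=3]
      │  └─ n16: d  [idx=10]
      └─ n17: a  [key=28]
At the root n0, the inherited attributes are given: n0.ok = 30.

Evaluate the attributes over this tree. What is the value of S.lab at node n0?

1. n0.ok = 30  [given at root]
2. n1.key = 21  [terminal]
3. n2.pre = "kp"  ["kp"]
4. n2.idx = "uv"  ["uv"]
5. n3.ok = 27  [len(B.pre) + 25]
6. n4.key = 5  [terminal]
7. n5.key = false  [S.ok > 27]
8. n6.idx = 21  [terminal]
9. n7.key = 27  [terminal]
10. n5.lim = 10  [d.idx * -2 + 52]
11. n3.lab = 21  [21]
12. n3.off = "uu"  ["uu"]
13. n8.ok = -2  [S₀.lab * -2 + 40]
14. n9.pre = "uw"  ["uw"]
15. n9.idx = "yv"  ["yv"]
16. n10.key = 18  [terminal]
17. n11.key = 12  [terminal]
18. n12.key = 5  [terminal]
19. n9.acc = "yvuw"  [B.idx ++ B.pre]
20. n9.live = -8  [a₂.key - 13]
21. n13.key = false  [S.ok == B.live]
22. n14.key = 25  [terminal]
23. n15.key = 3  [terminal]
24. n16.idx = 10  [terminal]
25. n13.lim = -6  [a.key * 2 - 56]
26. n17.key = 28  [terminal]
27. n8.lab = 25  [B.live + 33]
28. n8.off = "px"  ["px"]
29. n2.acc = "zz"  ["zz"]
30. n2.live = 28  [S₁.lab + 3]
31. n0.lab = 25  [e.key + B.live - 24]
32. n0.off = "zzv"  [B.acc ++ "v"]

25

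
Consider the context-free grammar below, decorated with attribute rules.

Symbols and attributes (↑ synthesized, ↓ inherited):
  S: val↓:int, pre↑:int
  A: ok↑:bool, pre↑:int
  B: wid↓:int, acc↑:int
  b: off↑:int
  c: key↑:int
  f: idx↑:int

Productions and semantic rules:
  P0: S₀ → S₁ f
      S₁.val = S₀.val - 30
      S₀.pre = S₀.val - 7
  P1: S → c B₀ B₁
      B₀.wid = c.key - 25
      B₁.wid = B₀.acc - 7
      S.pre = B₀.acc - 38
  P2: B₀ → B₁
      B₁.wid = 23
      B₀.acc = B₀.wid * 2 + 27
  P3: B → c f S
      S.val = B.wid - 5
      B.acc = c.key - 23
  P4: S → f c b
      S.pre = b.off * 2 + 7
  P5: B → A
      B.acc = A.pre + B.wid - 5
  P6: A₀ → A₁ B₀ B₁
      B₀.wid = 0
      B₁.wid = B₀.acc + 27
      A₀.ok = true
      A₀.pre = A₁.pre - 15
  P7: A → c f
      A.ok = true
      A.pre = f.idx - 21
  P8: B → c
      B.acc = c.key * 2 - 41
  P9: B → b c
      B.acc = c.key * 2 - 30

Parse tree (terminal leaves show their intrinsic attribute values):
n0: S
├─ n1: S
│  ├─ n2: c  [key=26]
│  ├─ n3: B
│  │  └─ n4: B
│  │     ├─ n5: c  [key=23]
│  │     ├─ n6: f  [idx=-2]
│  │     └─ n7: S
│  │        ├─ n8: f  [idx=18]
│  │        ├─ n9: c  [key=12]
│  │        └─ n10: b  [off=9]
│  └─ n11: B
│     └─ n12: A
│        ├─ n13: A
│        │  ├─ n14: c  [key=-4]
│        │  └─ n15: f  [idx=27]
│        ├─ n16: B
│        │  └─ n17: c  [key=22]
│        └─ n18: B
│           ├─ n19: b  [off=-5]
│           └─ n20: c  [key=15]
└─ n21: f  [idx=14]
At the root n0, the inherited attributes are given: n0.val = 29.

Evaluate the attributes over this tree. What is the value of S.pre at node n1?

-9

1. n0.val = 29  [given at root]
2. n1.val = -1  [S₀.val - 30]
3. n2.key = 26  [terminal]
4. n3.wid = 1  [c.key - 25]
5. n4.wid = 23  [23]
6. n5.key = 23  [terminal]
7. n6.idx = -2  [terminal]
8. n7.val = 18  [B.wid - 5]
9. n8.idx = 18  [terminal]
10. n9.key = 12  [terminal]
11. n10.off = 9  [terminal]
12. n7.pre = 25  [b.off * 2 + 7]
13. n4.acc = 0  [c.key - 23]
14. n3.acc = 29  [B₀.wid * 2 + 27]
15. n11.wid = 22  [B₀.acc - 7]
16. n14.key = -4  [terminal]
17. n15.idx = 27  [terminal]
18. n13.ok = true  [true]
19. n13.pre = 6  [f.idx - 21]
20. n16.wid = 0  [0]
21. n17.key = 22  [terminal]
22. n16.acc = 3  [c.key * 2 - 41]
23. n18.wid = 30  [B₀.acc + 27]
24. n19.off = -5  [terminal]
25. n20.key = 15  [terminal]
26. n18.acc = 0  [c.key * 2 - 30]
27. n12.ok = true  [true]
28. n12.pre = -9  [A₁.pre - 15]
29. n11.acc = 8  [A.pre + B.wid - 5]
30. n1.pre = -9  [B₀.acc - 38]
31. n21.idx = 14  [terminal]
32. n0.pre = 22  [S₀.val - 7]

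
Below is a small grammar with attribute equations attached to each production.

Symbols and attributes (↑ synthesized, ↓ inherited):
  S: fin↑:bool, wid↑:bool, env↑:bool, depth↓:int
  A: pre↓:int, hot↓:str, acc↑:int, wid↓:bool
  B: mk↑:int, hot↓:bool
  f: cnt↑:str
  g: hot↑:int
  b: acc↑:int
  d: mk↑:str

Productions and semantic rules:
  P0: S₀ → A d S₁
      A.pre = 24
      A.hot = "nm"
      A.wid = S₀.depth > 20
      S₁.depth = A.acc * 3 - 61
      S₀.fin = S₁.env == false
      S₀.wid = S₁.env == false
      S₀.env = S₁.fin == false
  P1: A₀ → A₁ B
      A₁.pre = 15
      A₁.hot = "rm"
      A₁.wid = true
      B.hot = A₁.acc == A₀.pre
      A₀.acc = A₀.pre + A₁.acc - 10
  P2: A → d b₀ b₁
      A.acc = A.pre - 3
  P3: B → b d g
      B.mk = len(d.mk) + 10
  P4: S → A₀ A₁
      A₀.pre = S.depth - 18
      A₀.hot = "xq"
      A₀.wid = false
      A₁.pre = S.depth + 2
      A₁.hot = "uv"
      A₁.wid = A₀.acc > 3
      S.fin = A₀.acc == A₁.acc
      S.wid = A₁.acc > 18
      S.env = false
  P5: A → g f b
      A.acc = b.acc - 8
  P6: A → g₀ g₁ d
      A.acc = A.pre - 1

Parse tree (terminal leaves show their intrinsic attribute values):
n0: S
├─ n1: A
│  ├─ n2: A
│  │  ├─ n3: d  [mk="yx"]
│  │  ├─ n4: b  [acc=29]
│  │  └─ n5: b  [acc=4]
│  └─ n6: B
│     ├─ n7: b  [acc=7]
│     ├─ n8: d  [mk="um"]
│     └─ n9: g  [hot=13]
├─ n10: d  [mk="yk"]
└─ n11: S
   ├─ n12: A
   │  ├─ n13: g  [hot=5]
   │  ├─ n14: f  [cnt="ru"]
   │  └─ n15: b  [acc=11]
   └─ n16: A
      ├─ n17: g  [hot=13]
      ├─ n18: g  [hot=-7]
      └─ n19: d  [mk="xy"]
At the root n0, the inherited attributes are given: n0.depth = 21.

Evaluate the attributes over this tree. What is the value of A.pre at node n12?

-1

1. n0.depth = 21  [given at root]
2. n1.pre = 24  [24]
3. n1.hot = "nm"  ["nm"]
4. n1.wid = true  [S₀.depth > 20]
5. n2.pre = 15  [15]
6. n2.hot = "rm"  ["rm"]
7. n2.wid = true  [true]
8. n3.mk = "yx"  [terminal]
9. n4.acc = 29  [terminal]
10. n5.acc = 4  [terminal]
11. n2.acc = 12  [A.pre - 3]
12. n6.hot = false  [A₁.acc == A₀.pre]
13. n7.acc = 7  [terminal]
14. n8.mk = "um"  [terminal]
15. n9.hot = 13  [terminal]
16. n6.mk = 12  [len(d.mk) + 10]
17. n1.acc = 26  [A₀.pre + A₁.acc - 10]
18. n10.mk = "yk"  [terminal]
19. n11.depth = 17  [A.acc * 3 - 61]
20. n12.pre = -1  [S.depth - 18]
21. n12.hot = "xq"  ["xq"]
22. n12.wid = false  [false]
23. n13.hot = 5  [terminal]
24. n14.cnt = "ru"  [terminal]
25. n15.acc = 11  [terminal]
26. n12.acc = 3  [b.acc - 8]
27. n16.pre = 19  [S.depth + 2]
28. n16.hot = "uv"  ["uv"]
29. n16.wid = false  [A₀.acc > 3]
30. n17.hot = 13  [terminal]
31. n18.hot = -7  [terminal]
32. n19.mk = "xy"  [terminal]
33. n16.acc = 18  [A.pre - 1]
34. n11.fin = false  [A₀.acc == A₁.acc]
35. n11.wid = false  [A₁.acc > 18]
36. n11.env = false  [false]
37. n0.fin = true  [S₁.env == false]
38. n0.wid = true  [S₁.env == false]
39. n0.env = true  [S₁.fin == false]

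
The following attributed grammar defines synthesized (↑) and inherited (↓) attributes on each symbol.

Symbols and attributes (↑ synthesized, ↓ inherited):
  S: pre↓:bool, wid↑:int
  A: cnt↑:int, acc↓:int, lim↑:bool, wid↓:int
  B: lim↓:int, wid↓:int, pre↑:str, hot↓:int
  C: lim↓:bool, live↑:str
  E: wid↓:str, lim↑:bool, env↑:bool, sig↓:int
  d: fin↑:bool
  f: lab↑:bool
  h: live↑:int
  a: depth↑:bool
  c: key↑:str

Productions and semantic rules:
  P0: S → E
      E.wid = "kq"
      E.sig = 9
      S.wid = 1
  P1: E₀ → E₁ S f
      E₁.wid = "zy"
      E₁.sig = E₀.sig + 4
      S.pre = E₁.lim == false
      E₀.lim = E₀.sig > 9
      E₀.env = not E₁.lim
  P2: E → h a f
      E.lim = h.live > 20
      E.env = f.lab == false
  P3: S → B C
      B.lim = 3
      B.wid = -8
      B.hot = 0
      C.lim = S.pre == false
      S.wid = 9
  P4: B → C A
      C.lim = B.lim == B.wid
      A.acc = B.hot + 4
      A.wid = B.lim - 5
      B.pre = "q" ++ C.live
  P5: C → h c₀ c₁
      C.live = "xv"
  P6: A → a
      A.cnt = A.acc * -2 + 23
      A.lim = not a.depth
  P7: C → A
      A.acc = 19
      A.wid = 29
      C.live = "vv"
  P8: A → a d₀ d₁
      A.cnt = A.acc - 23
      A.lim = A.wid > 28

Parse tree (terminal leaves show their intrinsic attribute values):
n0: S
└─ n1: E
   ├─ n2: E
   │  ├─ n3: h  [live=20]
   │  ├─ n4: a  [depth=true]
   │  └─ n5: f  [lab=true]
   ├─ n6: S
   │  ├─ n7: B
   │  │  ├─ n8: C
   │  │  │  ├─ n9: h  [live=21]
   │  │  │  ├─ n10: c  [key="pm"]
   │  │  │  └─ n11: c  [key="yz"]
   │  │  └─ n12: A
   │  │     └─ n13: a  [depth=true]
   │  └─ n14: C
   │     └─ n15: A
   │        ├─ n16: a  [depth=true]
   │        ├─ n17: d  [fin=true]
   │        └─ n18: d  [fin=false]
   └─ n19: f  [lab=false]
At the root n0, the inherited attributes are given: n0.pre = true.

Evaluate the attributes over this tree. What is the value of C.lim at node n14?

1. n0.pre = true  [given at root]
2. n1.wid = "kq"  ["kq"]
3. n1.sig = 9  [9]
4. n2.wid = "zy"  ["zy"]
5. n2.sig = 13  [E₀.sig + 4]
6. n3.live = 20  [terminal]
7. n4.depth = true  [terminal]
8. n5.lab = true  [terminal]
9. n2.lim = false  [h.live > 20]
10. n2.env = false  [f.lab == false]
11. n6.pre = true  [E₁.lim == false]
12. n7.lim = 3  [3]
13. n7.wid = -8  [-8]
14. n7.hot = 0  [0]
15. n8.lim = false  [B.lim == B.wid]
16. n9.live = 21  [terminal]
17. n10.key = "pm"  [terminal]
18. n11.key = "yz"  [terminal]
19. n8.live = "xv"  ["xv"]
20. n12.acc = 4  [B.hot + 4]
21. n12.wid = -2  [B.lim - 5]
22. n13.depth = true  [terminal]
23. n12.cnt = 15  [A.acc * -2 + 23]
24. n12.lim = false  [not a.depth]
25. n7.pre = "qxv"  ["q" ++ C.live]
26. n14.lim = false  [S.pre == false]
27. n15.acc = 19  [19]
28. n15.wid = 29  [29]
29. n16.depth = true  [terminal]
30. n17.fin = true  [terminal]
31. n18.fin = false  [terminal]
32. n15.cnt = -4  [A.acc - 23]
33. n15.lim = true  [A.wid > 28]
34. n14.live = "vv"  ["vv"]
35. n6.wid = 9  [9]
36. n19.lab = false  [terminal]
37. n1.lim = false  [E₀.sig > 9]
38. n1.env = true  [not E₁.lim]
39. n0.wid = 1  [1]

false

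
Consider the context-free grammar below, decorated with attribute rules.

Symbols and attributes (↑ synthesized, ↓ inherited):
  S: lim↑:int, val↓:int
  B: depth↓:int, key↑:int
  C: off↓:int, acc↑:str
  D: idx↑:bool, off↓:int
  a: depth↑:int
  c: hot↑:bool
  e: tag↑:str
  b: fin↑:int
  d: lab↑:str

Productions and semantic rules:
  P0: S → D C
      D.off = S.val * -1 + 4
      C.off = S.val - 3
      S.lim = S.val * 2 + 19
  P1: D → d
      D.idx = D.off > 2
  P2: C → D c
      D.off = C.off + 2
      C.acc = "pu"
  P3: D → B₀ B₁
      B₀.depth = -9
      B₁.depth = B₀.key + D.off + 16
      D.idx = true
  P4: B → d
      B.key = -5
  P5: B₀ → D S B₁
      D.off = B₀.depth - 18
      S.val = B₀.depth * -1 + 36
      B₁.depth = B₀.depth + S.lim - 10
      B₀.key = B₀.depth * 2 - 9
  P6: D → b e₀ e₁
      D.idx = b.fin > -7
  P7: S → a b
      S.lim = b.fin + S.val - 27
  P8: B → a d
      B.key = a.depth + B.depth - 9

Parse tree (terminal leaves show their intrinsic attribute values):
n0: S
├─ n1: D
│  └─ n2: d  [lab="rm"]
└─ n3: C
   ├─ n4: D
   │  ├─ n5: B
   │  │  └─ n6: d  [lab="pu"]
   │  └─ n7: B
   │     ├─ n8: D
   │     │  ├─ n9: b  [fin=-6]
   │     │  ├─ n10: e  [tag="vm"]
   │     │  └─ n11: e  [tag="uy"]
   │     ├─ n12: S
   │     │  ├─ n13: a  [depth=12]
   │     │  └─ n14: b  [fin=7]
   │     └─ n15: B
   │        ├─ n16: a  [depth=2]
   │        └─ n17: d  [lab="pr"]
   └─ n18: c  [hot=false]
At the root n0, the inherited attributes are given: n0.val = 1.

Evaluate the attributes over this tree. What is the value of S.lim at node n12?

1. n0.val = 1  [given at root]
2. n1.off = 3  [S.val * -1 + 4]
3. n2.lab = "rm"  [terminal]
4. n1.idx = true  [D.off > 2]
5. n3.off = -2  [S.val - 3]
6. n4.off = 0  [C.off + 2]
7. n5.depth = -9  [-9]
8. n6.lab = "pu"  [terminal]
9. n5.key = -5  [-5]
10. n7.depth = 11  [B₀.key + D.off + 16]
11. n8.off = -7  [B₀.depth - 18]
12. n9.fin = -6  [terminal]
13. n10.tag = "vm"  [terminal]
14. n11.tag = "uy"  [terminal]
15. n8.idx = true  [b.fin > -7]
16. n12.val = 25  [B₀.depth * -1 + 36]
17. n13.depth = 12  [terminal]
18. n14.fin = 7  [terminal]
19. n12.lim = 5  [b.fin + S.val - 27]
20. n15.depth = 6  [B₀.depth + S.lim - 10]
21. n16.depth = 2  [terminal]
22. n17.lab = "pr"  [terminal]
23. n15.key = -1  [a.depth + B.depth - 9]
24. n7.key = 13  [B₀.depth * 2 - 9]
25. n4.idx = true  [true]
26. n18.hot = false  [terminal]
27. n3.acc = "pu"  ["pu"]
28. n0.lim = 21  [S.val * 2 + 19]

5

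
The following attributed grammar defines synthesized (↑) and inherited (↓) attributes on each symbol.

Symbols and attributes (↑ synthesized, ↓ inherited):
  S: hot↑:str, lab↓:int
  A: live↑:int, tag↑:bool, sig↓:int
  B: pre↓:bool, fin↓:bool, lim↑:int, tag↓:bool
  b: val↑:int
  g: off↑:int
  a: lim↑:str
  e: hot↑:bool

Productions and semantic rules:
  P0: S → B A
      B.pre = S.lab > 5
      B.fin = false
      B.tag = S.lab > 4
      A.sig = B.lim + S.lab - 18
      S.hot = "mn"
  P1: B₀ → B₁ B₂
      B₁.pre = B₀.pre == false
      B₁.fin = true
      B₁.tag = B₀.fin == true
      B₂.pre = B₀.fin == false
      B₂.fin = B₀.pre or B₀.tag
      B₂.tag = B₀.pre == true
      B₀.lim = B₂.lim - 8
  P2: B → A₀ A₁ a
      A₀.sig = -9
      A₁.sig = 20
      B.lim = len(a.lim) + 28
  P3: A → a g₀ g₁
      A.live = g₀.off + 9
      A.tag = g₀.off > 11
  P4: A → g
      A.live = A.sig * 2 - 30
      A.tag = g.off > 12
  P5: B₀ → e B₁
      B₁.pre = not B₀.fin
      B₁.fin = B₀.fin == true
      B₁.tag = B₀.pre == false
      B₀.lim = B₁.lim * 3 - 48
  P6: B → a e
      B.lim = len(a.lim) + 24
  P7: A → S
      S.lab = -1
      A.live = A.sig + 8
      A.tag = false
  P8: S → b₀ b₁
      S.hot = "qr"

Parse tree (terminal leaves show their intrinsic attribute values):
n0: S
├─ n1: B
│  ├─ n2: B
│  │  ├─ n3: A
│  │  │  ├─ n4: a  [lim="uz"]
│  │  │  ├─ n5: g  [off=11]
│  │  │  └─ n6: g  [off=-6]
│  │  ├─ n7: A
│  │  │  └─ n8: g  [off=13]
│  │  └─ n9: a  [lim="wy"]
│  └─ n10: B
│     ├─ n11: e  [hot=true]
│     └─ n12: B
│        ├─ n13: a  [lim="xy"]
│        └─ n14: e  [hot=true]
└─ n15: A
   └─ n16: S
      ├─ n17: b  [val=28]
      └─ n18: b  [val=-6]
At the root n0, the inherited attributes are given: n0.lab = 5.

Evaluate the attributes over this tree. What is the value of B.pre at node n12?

1. n0.lab = 5  [given at root]
2. n1.pre = false  [S.lab > 5]
3. n1.fin = false  [false]
4. n1.tag = true  [S.lab > 4]
5. n2.pre = true  [B₀.pre == false]
6. n2.fin = true  [true]
7. n2.tag = false  [B₀.fin == true]
8. n3.sig = -9  [-9]
9. n4.lim = "uz"  [terminal]
10. n5.off = 11  [terminal]
11. n6.off = -6  [terminal]
12. n3.live = 20  [g₀.off + 9]
13. n3.tag = false  [g₀.off > 11]
14. n7.sig = 20  [20]
15. n8.off = 13  [terminal]
16. n7.live = 10  [A.sig * 2 - 30]
17. n7.tag = true  [g.off > 12]
18. n9.lim = "wy"  [terminal]
19. n2.lim = 30  [len(a.lim) + 28]
20. n10.pre = true  [B₀.fin == false]
21. n10.fin = true  [B₀.pre or B₀.tag]
22. n10.tag = false  [B₀.pre == true]
23. n11.hot = true  [terminal]
24. n12.pre = false  [not B₀.fin]
25. n12.fin = true  [B₀.fin == true]
26. n12.tag = false  [B₀.pre == false]
27. n13.lim = "xy"  [terminal]
28. n14.hot = true  [terminal]
29. n12.lim = 26  [len(a.lim) + 24]
30. n10.lim = 30  [B₁.lim * 3 - 48]
31. n1.lim = 22  [B₂.lim - 8]
32. n15.sig = 9  [B.lim + S.lab - 18]
33. n16.lab = -1  [-1]
34. n17.val = 28  [terminal]
35. n18.val = -6  [terminal]
36. n16.hot = "qr"  ["qr"]
37. n15.live = 17  [A.sig + 8]
38. n15.tag = false  [false]
39. n0.hot = "mn"  ["mn"]

false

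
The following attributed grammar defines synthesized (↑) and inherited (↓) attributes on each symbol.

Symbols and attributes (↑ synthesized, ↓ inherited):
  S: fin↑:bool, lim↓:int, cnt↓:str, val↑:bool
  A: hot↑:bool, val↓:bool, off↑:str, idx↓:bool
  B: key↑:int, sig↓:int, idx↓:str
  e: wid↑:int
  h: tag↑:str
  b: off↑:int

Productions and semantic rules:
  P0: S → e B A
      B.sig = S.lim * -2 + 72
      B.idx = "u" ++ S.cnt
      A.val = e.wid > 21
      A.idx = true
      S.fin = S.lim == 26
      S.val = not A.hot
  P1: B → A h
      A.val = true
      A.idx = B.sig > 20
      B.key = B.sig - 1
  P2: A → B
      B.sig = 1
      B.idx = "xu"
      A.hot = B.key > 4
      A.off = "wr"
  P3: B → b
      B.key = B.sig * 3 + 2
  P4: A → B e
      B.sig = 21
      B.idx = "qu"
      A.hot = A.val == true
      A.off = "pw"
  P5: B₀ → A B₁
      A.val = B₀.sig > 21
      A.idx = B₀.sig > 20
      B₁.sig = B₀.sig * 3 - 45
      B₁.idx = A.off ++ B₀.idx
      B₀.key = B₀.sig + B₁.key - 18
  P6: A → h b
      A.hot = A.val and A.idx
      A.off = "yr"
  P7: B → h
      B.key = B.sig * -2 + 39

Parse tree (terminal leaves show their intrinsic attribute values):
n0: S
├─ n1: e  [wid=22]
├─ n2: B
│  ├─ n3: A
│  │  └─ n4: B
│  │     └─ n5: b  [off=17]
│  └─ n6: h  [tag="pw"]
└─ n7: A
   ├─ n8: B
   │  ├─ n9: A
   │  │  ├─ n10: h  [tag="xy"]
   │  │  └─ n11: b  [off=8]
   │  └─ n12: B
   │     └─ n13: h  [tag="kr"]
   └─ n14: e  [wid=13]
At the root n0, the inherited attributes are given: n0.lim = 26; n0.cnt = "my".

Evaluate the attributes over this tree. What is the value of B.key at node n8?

6

1. n0.lim = 26  [given at root]
2. n0.cnt = "my"  [given at root]
3. n1.wid = 22  [terminal]
4. n2.sig = 20  [S.lim * -2 + 72]
5. n2.idx = "umy"  ["u" ++ S.cnt]
6. n3.val = true  [true]
7. n3.idx = false  [B.sig > 20]
8. n4.sig = 1  [1]
9. n4.idx = "xu"  ["xu"]
10. n5.off = 17  [terminal]
11. n4.key = 5  [B.sig * 3 + 2]
12. n3.hot = true  [B.key > 4]
13. n3.off = "wr"  ["wr"]
14. n6.tag = "pw"  [terminal]
15. n2.key = 19  [B.sig - 1]
16. n7.val = true  [e.wid > 21]
17. n7.idx = true  [true]
18. n8.sig = 21  [21]
19. n8.idx = "qu"  ["qu"]
20. n9.val = false  [B₀.sig > 21]
21. n9.idx = true  [B₀.sig > 20]
22. n10.tag = "xy"  [terminal]
23. n11.off = 8  [terminal]
24. n9.hot = false  [A.val and A.idx]
25. n9.off = "yr"  ["yr"]
26. n12.sig = 18  [B₀.sig * 3 - 45]
27. n12.idx = "yrqu"  [A.off ++ B₀.idx]
28. n13.tag = "kr"  [terminal]
29. n12.key = 3  [B.sig * -2 + 39]
30. n8.key = 6  [B₀.sig + B₁.key - 18]
31. n14.wid = 13  [terminal]
32. n7.hot = true  [A.val == true]
33. n7.off = "pw"  ["pw"]
34. n0.fin = true  [S.lim == 26]
35. n0.val = false  [not A.hot]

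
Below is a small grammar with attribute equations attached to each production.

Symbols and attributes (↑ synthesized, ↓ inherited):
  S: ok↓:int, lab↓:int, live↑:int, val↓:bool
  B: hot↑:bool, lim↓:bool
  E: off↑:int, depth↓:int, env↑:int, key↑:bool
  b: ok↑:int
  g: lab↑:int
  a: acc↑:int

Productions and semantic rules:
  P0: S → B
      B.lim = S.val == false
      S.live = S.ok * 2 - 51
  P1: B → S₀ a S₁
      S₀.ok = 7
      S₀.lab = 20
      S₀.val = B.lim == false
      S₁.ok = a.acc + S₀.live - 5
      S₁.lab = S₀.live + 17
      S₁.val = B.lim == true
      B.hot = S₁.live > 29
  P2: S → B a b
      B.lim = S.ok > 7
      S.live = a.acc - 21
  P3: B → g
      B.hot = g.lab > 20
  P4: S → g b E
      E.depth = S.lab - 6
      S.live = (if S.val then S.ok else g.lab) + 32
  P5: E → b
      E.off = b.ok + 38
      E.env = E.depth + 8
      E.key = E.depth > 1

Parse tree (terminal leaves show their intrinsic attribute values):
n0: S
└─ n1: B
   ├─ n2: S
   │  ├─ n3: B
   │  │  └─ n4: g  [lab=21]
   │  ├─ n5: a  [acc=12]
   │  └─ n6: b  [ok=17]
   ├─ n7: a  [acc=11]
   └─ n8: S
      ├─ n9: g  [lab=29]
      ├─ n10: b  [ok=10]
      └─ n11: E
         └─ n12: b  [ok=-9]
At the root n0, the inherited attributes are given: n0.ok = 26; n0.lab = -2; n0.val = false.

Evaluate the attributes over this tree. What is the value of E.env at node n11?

10

1. n0.ok = 26  [given at root]
2. n0.lab = -2  [given at root]
3. n0.val = false  [given at root]
4. n1.lim = true  [S.val == false]
5. n2.ok = 7  [7]
6. n2.lab = 20  [20]
7. n2.val = false  [B.lim == false]
8. n3.lim = false  [S.ok > 7]
9. n4.lab = 21  [terminal]
10. n3.hot = true  [g.lab > 20]
11. n5.acc = 12  [terminal]
12. n6.ok = 17  [terminal]
13. n2.live = -9  [a.acc - 21]
14. n7.acc = 11  [terminal]
15. n8.ok = -3  [a.acc + S₀.live - 5]
16. n8.lab = 8  [S₀.live + 17]
17. n8.val = true  [B.lim == true]
18. n9.lab = 29  [terminal]
19. n10.ok = 10  [terminal]
20. n11.depth = 2  [S.lab - 6]
21. n12.ok = -9  [terminal]
22. n11.off = 29  [b.ok + 38]
23. n11.env = 10  [E.depth + 8]
24. n11.key = true  [E.depth > 1]
25. n8.live = 29  [(if S.val then S.ok else g.lab) + 32]
26. n1.hot = false  [S₁.live > 29]
27. n0.live = 1  [S.ok * 2 - 51]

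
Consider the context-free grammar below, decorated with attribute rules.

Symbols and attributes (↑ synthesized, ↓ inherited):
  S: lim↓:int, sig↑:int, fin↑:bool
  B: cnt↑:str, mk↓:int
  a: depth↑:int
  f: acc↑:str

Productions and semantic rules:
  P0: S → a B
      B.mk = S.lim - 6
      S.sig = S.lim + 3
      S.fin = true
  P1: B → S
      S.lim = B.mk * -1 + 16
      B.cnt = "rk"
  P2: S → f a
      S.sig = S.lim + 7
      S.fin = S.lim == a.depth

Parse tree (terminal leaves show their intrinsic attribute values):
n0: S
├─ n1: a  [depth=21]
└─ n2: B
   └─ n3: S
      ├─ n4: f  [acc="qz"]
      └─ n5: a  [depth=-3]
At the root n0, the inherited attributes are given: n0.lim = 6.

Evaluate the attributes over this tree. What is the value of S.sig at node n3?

1. n0.lim = 6  [given at root]
2. n1.depth = 21  [terminal]
3. n2.mk = 0  [S.lim - 6]
4. n3.lim = 16  [B.mk * -1 + 16]
5. n4.acc = "qz"  [terminal]
6. n5.depth = -3  [terminal]
7. n3.sig = 23  [S.lim + 7]
8. n3.fin = false  [S.lim == a.depth]
9. n2.cnt = "rk"  ["rk"]
10. n0.sig = 9  [S.lim + 3]
11. n0.fin = true  [true]

23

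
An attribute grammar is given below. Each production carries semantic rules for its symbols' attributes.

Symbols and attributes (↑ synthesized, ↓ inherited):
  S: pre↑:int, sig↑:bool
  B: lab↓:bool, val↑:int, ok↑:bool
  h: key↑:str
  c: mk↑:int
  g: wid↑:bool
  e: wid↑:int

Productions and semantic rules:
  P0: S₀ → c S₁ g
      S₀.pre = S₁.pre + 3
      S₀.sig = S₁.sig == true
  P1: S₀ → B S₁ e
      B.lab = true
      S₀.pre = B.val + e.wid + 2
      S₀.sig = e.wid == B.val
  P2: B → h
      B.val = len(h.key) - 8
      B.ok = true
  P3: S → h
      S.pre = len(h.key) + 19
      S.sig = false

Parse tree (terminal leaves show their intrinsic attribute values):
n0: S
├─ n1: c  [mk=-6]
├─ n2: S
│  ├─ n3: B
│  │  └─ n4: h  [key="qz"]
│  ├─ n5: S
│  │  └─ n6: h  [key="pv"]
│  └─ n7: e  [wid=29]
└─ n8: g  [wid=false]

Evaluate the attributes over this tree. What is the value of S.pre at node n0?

1. n1.mk = -6  [terminal]
2. n3.lab = true  [true]
3. n4.key = "qz"  [terminal]
4. n3.val = -6  [len(h.key) - 8]
5. n3.ok = true  [true]
6. n6.key = "pv"  [terminal]
7. n5.pre = 21  [len(h.key) + 19]
8. n5.sig = false  [false]
9. n7.wid = 29  [terminal]
10. n2.pre = 25  [B.val + e.wid + 2]
11. n2.sig = false  [e.wid == B.val]
12. n8.wid = false  [terminal]
13. n0.pre = 28  [S₁.pre + 3]
14. n0.sig = false  [S₁.sig == true]

28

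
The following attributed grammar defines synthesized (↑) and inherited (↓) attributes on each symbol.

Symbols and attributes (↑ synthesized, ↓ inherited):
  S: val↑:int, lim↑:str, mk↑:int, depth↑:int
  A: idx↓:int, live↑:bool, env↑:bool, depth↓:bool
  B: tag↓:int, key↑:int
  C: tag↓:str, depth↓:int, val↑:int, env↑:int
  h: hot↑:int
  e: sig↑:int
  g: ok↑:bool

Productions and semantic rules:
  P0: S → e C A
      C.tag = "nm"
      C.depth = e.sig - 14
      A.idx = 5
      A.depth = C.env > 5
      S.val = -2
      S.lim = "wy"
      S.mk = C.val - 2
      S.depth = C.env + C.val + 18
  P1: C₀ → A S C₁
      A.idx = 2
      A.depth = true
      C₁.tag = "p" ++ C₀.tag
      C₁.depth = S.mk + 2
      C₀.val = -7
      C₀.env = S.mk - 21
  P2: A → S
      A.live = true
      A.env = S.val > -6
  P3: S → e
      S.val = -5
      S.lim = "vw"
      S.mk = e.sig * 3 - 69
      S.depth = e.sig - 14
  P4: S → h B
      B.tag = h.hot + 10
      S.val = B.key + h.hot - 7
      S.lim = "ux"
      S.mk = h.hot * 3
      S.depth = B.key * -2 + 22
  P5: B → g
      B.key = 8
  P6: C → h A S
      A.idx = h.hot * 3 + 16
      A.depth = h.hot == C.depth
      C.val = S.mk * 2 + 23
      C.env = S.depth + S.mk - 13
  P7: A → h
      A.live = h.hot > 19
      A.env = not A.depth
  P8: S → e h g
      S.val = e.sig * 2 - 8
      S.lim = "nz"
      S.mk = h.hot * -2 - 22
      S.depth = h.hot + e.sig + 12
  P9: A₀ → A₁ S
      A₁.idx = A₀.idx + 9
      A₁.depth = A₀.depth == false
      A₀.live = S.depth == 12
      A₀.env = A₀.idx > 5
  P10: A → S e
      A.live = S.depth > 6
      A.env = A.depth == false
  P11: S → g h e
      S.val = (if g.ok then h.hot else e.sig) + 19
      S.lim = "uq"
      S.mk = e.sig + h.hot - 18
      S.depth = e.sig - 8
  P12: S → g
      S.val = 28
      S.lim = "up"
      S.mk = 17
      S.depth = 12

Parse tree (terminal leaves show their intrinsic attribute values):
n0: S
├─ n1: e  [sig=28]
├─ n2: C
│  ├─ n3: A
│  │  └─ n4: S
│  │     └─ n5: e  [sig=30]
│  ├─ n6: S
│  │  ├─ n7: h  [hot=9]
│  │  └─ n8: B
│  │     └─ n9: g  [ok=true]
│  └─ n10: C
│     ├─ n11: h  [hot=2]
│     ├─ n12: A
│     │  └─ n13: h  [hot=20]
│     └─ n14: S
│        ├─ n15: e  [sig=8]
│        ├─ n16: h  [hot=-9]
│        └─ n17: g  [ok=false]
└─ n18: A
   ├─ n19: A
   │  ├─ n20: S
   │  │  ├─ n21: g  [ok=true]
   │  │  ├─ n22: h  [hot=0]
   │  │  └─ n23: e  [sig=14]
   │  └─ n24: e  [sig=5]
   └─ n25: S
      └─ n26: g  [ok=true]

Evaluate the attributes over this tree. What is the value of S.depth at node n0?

17

1. n1.sig = 28  [terminal]
2. n2.tag = "nm"  ["nm"]
3. n2.depth = 14  [e.sig - 14]
4. n3.idx = 2  [2]
5. n3.depth = true  [true]
6. n5.sig = 30  [terminal]
7. n4.val = -5  [-5]
8. n4.lim = "vw"  ["vw"]
9. n4.mk = 21  [e.sig * 3 - 69]
10. n4.depth = 16  [e.sig - 14]
11. n3.live = true  [true]
12. n3.env = true  [S.val > -6]
13. n7.hot = 9  [terminal]
14. n8.tag = 19  [h.hot + 10]
15. n9.ok = true  [terminal]
16. n8.key = 8  [8]
17. n6.val = 10  [B.key + h.hot - 7]
18. n6.lim = "ux"  ["ux"]
19. n6.mk = 27  [h.hot * 3]
20. n6.depth = 6  [B.key * -2 + 22]
21. n10.tag = "pnm"  ["p" ++ C₀.tag]
22. n10.depth = 29  [S.mk + 2]
23. n11.hot = 2  [terminal]
24. n12.idx = 22  [h.hot * 3 + 16]
25. n12.depth = false  [h.hot == C.depth]
26. n13.hot = 20  [terminal]
27. n12.live = true  [h.hot > 19]
28. n12.env = true  [not A.depth]
29. n15.sig = 8  [terminal]
30. n16.hot = -9  [terminal]
31. n17.ok = false  [terminal]
32. n14.val = 8  [e.sig * 2 - 8]
33. n14.lim = "nz"  ["nz"]
34. n14.mk = -4  [h.hot * -2 - 22]
35. n14.depth = 11  [h.hot + e.sig + 12]
36. n10.val = 15  [S.mk * 2 + 23]
37. n10.env = -6  [S.depth + S.mk - 13]
38. n2.val = -7  [-7]
39. n2.env = 6  [S.mk - 21]
40. n18.idx = 5  [5]
41. n18.depth = true  [C.env > 5]
42. n19.idx = 14  [A₀.idx + 9]
43. n19.depth = false  [A₀.depth == false]
44. n21.ok = true  [terminal]
45. n22.hot = 0  [terminal]
46. n23.sig = 14  [terminal]
47. n20.val = 19  [(if g.ok then h.hot else e.sig) + 19]
48. n20.lim = "uq"  ["uq"]
49. n20.mk = -4  [e.sig + h.hot - 18]
50. n20.depth = 6  [e.sig - 8]
51. n24.sig = 5  [terminal]
52. n19.live = false  [S.depth > 6]
53. n19.env = true  [A.depth == false]
54. n26.ok = true  [terminal]
55. n25.val = 28  [28]
56. n25.lim = "up"  ["up"]
57. n25.mk = 17  [17]
58. n25.depth = 12  [12]
59. n18.live = true  [S.depth == 12]
60. n18.env = false  [A₀.idx > 5]
61. n0.val = -2  [-2]
62. n0.lim = "wy"  ["wy"]
63. n0.mk = -9  [C.val - 2]
64. n0.depth = 17  [C.env + C.val + 18]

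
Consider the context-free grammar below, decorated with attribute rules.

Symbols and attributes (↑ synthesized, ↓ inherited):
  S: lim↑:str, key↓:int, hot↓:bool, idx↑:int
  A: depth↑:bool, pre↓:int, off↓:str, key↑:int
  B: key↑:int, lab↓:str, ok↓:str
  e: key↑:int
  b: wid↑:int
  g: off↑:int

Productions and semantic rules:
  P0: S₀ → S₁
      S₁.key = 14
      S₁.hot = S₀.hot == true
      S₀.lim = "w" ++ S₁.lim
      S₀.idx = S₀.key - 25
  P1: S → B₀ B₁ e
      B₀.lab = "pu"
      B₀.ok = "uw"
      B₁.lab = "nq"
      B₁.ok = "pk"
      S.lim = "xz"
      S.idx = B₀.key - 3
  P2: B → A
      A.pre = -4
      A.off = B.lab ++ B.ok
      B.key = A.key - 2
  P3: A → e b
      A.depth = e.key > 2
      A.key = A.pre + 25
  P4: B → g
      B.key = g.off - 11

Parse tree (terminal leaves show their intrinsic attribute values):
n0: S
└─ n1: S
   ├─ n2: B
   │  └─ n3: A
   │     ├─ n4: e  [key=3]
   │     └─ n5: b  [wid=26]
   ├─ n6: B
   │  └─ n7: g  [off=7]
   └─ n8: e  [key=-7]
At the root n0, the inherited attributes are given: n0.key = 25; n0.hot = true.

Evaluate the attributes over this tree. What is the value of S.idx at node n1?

16

1. n0.key = 25  [given at root]
2. n0.hot = true  [given at root]
3. n1.key = 14  [14]
4. n1.hot = true  [S₀.hot == true]
5. n2.lab = "pu"  ["pu"]
6. n2.ok = "uw"  ["uw"]
7. n3.pre = -4  [-4]
8. n3.off = "puuw"  [B.lab ++ B.ok]
9. n4.key = 3  [terminal]
10. n5.wid = 26  [terminal]
11. n3.depth = true  [e.key > 2]
12. n3.key = 21  [A.pre + 25]
13. n2.key = 19  [A.key - 2]
14. n6.lab = "nq"  ["nq"]
15. n6.ok = "pk"  ["pk"]
16. n7.off = 7  [terminal]
17. n6.key = -4  [g.off - 11]
18. n8.key = -7  [terminal]
19. n1.lim = "xz"  ["xz"]
20. n1.idx = 16  [B₀.key - 3]
21. n0.lim = "wxz"  ["w" ++ S₁.lim]
22. n0.idx = 0  [S₀.key - 25]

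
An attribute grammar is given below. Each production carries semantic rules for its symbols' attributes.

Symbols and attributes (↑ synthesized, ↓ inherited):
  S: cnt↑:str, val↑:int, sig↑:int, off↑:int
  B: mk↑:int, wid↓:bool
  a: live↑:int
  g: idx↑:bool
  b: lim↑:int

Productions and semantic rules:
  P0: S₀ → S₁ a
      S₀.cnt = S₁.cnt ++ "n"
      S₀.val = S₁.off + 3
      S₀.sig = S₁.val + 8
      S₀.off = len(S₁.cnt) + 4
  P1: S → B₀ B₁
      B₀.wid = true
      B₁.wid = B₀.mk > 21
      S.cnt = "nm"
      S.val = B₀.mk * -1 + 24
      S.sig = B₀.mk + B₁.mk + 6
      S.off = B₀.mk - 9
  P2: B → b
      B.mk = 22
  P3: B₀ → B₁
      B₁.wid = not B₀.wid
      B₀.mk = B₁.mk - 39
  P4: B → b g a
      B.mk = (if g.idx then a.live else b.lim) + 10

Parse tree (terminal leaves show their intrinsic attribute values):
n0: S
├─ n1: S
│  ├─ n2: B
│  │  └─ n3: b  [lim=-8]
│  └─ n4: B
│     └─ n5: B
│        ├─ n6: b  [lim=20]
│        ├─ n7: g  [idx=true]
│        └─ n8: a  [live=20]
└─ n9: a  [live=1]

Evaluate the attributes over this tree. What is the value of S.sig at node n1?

1. n2.wid = true  [true]
2. n3.lim = -8  [terminal]
3. n2.mk = 22  [22]
4. n4.wid = true  [B₀.mk > 21]
5. n5.wid = false  [not B₀.wid]
6. n6.lim = 20  [terminal]
7. n7.idx = true  [terminal]
8. n8.live = 20  [terminal]
9. n5.mk = 30  [(if g.idx then a.live else b.lim) + 10]
10. n4.mk = -9  [B₁.mk - 39]
11. n1.cnt = "nm"  ["nm"]
12. n1.val = 2  [B₀.mk * -1 + 24]
13. n1.sig = 19  [B₀.mk + B₁.mk + 6]
14. n1.off = 13  [B₀.mk - 9]
15. n9.live = 1  [terminal]
16. n0.cnt = "nmn"  [S₁.cnt ++ "n"]
17. n0.val = 16  [S₁.off + 3]
18. n0.sig = 10  [S₁.val + 8]
19. n0.off = 6  [len(S₁.cnt) + 4]

19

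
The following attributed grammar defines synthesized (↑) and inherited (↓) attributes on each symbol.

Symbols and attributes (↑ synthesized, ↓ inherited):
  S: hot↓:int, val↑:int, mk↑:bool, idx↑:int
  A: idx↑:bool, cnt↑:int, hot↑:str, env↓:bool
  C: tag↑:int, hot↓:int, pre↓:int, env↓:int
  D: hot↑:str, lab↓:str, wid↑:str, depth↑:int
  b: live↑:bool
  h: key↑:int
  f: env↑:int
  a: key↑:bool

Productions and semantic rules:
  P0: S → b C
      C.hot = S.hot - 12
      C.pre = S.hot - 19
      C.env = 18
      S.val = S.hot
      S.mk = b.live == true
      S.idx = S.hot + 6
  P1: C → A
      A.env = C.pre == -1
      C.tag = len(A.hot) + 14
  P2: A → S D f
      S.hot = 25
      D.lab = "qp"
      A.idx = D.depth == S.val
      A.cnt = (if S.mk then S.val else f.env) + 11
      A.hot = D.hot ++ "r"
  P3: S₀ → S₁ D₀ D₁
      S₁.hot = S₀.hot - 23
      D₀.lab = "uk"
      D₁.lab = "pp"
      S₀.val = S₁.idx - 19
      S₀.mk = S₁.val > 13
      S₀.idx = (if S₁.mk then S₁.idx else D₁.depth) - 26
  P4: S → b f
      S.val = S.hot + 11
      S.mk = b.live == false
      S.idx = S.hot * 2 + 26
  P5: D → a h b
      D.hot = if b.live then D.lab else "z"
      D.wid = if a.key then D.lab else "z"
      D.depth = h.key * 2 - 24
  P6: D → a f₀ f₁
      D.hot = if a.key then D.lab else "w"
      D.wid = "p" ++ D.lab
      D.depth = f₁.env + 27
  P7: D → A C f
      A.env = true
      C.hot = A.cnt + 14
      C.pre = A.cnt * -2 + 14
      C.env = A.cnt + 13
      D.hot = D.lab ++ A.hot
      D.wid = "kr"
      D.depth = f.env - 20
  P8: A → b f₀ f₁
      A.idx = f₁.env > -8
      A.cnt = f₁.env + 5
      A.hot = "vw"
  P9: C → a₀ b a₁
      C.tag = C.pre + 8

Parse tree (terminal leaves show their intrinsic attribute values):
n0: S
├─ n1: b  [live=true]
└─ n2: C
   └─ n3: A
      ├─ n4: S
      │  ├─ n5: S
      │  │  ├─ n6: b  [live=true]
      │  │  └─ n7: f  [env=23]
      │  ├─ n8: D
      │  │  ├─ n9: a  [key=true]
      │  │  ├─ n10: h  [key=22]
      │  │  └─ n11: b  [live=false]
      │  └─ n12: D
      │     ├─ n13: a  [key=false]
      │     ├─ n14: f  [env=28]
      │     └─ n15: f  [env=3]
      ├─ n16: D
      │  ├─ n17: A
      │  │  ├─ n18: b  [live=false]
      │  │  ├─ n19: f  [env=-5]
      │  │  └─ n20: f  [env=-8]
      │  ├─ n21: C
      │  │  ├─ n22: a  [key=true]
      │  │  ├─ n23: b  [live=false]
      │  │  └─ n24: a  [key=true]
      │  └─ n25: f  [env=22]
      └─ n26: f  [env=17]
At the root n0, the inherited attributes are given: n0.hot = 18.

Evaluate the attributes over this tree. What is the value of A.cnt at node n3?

28

1. n0.hot = 18  [given at root]
2. n1.live = true  [terminal]
3. n2.hot = 6  [S.hot - 12]
4. n2.pre = -1  [S.hot - 19]
5. n2.env = 18  [18]
6. n3.env = true  [C.pre == -1]
7. n4.hot = 25  [25]
8. n5.hot = 2  [S₀.hot - 23]
9. n6.live = true  [terminal]
10. n7.env = 23  [terminal]
11. n5.val = 13  [S.hot + 11]
12. n5.mk = false  [b.live == false]
13. n5.idx = 30  [S.hot * 2 + 26]
14. n8.lab = "uk"  ["uk"]
15. n9.key = true  [terminal]
16. n10.key = 22  [terminal]
17. n11.live = false  [terminal]
18. n8.hot = "z"  [if b.live then D.lab else "z"]
19. n8.wid = "uk"  [if a.key then D.lab else "z"]
20. n8.depth = 20  [h.key * 2 - 24]
21. n12.lab = "pp"  ["pp"]
22. n13.key = false  [terminal]
23. n14.env = 28  [terminal]
24. n15.env = 3  [terminal]
25. n12.hot = "w"  [if a.key then D.lab else "w"]
26. n12.wid = "ppp"  ["p" ++ D.lab]
27. n12.depth = 30  [f₁.env + 27]
28. n4.val = 11  [S₁.idx - 19]
29. n4.mk = false  [S₁.val > 13]
30. n4.idx = 4  [(if S₁.mk then S₁.idx else D₁.depth) - 26]
31. n16.lab = "qp"  ["qp"]
32. n17.env = true  [true]
33. n18.live = false  [terminal]
34. n19.env = -5  [terminal]
35. n20.env = -8  [terminal]
36. n17.idx = false  [f₁.env > -8]
37. n17.cnt = -3  [f₁.env + 5]
38. n17.hot = "vw"  ["vw"]
39. n21.hot = 11  [A.cnt + 14]
40. n21.pre = 20  [A.cnt * -2 + 14]
41. n21.env = 10  [A.cnt + 13]
42. n22.key = true  [terminal]
43. n23.live = false  [terminal]
44. n24.key = true  [terminal]
45. n21.tag = 28  [C.pre + 8]
46. n25.env = 22  [terminal]
47. n16.hot = "qpvw"  [D.lab ++ A.hot]
48. n16.wid = "kr"  ["kr"]
49. n16.depth = 2  [f.env - 20]
50. n26.env = 17  [terminal]
51. n3.idx = false  [D.depth == S.val]
52. n3.cnt = 28  [(if S.mk then S.val else f.env) + 11]
53. n3.hot = "qpvwr"  [D.hot ++ "r"]
54. n2.tag = 19  [len(A.hot) + 14]
55. n0.val = 18  [S.hot]
56. n0.mk = true  [b.live == true]
57. n0.idx = 24  [S.hot + 6]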